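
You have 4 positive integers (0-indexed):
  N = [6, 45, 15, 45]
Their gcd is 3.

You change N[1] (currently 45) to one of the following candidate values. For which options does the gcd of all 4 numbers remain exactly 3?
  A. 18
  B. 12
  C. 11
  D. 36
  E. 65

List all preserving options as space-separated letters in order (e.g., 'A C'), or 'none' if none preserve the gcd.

Answer: A B D

Derivation:
Old gcd = 3; gcd of others (without N[1]) = 3
New gcd for candidate v: gcd(3, v). Preserves old gcd iff gcd(3, v) = 3.
  Option A: v=18, gcd(3,18)=3 -> preserves
  Option B: v=12, gcd(3,12)=3 -> preserves
  Option C: v=11, gcd(3,11)=1 -> changes
  Option D: v=36, gcd(3,36)=3 -> preserves
  Option E: v=65, gcd(3,65)=1 -> changes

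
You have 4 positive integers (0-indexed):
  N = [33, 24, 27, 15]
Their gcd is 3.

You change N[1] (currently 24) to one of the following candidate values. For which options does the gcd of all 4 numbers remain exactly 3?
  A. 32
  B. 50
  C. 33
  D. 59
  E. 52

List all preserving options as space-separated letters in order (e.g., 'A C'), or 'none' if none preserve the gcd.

Old gcd = 3; gcd of others (without N[1]) = 3
New gcd for candidate v: gcd(3, v). Preserves old gcd iff gcd(3, v) = 3.
  Option A: v=32, gcd(3,32)=1 -> changes
  Option B: v=50, gcd(3,50)=1 -> changes
  Option C: v=33, gcd(3,33)=3 -> preserves
  Option D: v=59, gcd(3,59)=1 -> changes
  Option E: v=52, gcd(3,52)=1 -> changes

Answer: C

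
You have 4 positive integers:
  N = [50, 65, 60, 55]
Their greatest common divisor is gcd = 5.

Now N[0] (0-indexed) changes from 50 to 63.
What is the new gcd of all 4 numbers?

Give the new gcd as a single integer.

Numbers: [50, 65, 60, 55], gcd = 5
Change: index 0, 50 -> 63
gcd of the OTHER numbers (without index 0): gcd([65, 60, 55]) = 5
New gcd = gcd(g_others, new_val) = gcd(5, 63) = 1

Answer: 1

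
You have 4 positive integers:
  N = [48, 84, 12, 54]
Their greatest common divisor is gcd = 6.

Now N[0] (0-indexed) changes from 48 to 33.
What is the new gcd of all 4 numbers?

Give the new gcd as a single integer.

Answer: 3

Derivation:
Numbers: [48, 84, 12, 54], gcd = 6
Change: index 0, 48 -> 33
gcd of the OTHER numbers (without index 0): gcd([84, 12, 54]) = 6
New gcd = gcd(g_others, new_val) = gcd(6, 33) = 3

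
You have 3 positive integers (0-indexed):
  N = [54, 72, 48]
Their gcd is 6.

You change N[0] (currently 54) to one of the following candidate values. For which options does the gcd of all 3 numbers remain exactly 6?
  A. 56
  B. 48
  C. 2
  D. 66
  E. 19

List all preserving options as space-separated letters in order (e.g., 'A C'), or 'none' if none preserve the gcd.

Old gcd = 6; gcd of others (without N[0]) = 24
New gcd for candidate v: gcd(24, v). Preserves old gcd iff gcd(24, v) = 6.
  Option A: v=56, gcd(24,56)=8 -> changes
  Option B: v=48, gcd(24,48)=24 -> changes
  Option C: v=2, gcd(24,2)=2 -> changes
  Option D: v=66, gcd(24,66)=6 -> preserves
  Option E: v=19, gcd(24,19)=1 -> changes

Answer: D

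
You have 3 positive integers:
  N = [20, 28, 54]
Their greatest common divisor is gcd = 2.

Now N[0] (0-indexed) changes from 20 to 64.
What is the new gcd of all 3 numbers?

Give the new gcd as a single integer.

Numbers: [20, 28, 54], gcd = 2
Change: index 0, 20 -> 64
gcd of the OTHER numbers (without index 0): gcd([28, 54]) = 2
New gcd = gcd(g_others, new_val) = gcd(2, 64) = 2

Answer: 2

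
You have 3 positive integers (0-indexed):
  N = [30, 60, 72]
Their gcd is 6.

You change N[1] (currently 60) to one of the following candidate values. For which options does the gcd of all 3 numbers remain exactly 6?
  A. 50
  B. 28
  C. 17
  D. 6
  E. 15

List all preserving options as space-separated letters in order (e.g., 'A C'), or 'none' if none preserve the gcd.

Answer: D

Derivation:
Old gcd = 6; gcd of others (without N[1]) = 6
New gcd for candidate v: gcd(6, v). Preserves old gcd iff gcd(6, v) = 6.
  Option A: v=50, gcd(6,50)=2 -> changes
  Option B: v=28, gcd(6,28)=2 -> changes
  Option C: v=17, gcd(6,17)=1 -> changes
  Option D: v=6, gcd(6,6)=6 -> preserves
  Option E: v=15, gcd(6,15)=3 -> changes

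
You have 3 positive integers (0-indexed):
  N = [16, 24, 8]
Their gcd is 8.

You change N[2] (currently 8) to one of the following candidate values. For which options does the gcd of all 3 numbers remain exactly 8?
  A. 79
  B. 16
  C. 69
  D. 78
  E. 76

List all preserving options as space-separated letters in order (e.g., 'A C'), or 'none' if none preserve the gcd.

Old gcd = 8; gcd of others (without N[2]) = 8
New gcd for candidate v: gcd(8, v). Preserves old gcd iff gcd(8, v) = 8.
  Option A: v=79, gcd(8,79)=1 -> changes
  Option B: v=16, gcd(8,16)=8 -> preserves
  Option C: v=69, gcd(8,69)=1 -> changes
  Option D: v=78, gcd(8,78)=2 -> changes
  Option E: v=76, gcd(8,76)=4 -> changes

Answer: B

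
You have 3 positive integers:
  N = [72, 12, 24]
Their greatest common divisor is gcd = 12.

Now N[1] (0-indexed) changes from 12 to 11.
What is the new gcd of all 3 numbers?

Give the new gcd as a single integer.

Numbers: [72, 12, 24], gcd = 12
Change: index 1, 12 -> 11
gcd of the OTHER numbers (without index 1): gcd([72, 24]) = 24
New gcd = gcd(g_others, new_val) = gcd(24, 11) = 1

Answer: 1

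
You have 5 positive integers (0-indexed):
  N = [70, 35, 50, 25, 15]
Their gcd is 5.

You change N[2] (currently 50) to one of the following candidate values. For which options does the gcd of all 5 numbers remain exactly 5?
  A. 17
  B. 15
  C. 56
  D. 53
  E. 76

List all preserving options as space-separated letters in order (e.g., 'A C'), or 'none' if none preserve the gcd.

Old gcd = 5; gcd of others (without N[2]) = 5
New gcd for candidate v: gcd(5, v). Preserves old gcd iff gcd(5, v) = 5.
  Option A: v=17, gcd(5,17)=1 -> changes
  Option B: v=15, gcd(5,15)=5 -> preserves
  Option C: v=56, gcd(5,56)=1 -> changes
  Option D: v=53, gcd(5,53)=1 -> changes
  Option E: v=76, gcd(5,76)=1 -> changes

Answer: B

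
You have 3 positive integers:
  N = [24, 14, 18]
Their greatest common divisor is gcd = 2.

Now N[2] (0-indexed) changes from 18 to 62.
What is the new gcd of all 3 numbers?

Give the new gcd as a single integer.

Answer: 2

Derivation:
Numbers: [24, 14, 18], gcd = 2
Change: index 2, 18 -> 62
gcd of the OTHER numbers (without index 2): gcd([24, 14]) = 2
New gcd = gcd(g_others, new_val) = gcd(2, 62) = 2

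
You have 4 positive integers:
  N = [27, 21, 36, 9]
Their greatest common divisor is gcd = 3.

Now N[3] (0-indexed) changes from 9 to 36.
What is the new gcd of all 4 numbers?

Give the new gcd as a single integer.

Answer: 3

Derivation:
Numbers: [27, 21, 36, 9], gcd = 3
Change: index 3, 9 -> 36
gcd of the OTHER numbers (without index 3): gcd([27, 21, 36]) = 3
New gcd = gcd(g_others, new_val) = gcd(3, 36) = 3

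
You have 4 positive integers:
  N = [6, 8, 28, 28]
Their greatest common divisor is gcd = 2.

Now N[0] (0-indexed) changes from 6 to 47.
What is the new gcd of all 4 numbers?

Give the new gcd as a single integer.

Answer: 1

Derivation:
Numbers: [6, 8, 28, 28], gcd = 2
Change: index 0, 6 -> 47
gcd of the OTHER numbers (without index 0): gcd([8, 28, 28]) = 4
New gcd = gcd(g_others, new_val) = gcd(4, 47) = 1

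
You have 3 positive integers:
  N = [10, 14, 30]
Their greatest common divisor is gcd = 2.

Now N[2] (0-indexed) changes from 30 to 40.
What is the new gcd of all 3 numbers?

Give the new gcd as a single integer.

Answer: 2

Derivation:
Numbers: [10, 14, 30], gcd = 2
Change: index 2, 30 -> 40
gcd of the OTHER numbers (without index 2): gcd([10, 14]) = 2
New gcd = gcd(g_others, new_val) = gcd(2, 40) = 2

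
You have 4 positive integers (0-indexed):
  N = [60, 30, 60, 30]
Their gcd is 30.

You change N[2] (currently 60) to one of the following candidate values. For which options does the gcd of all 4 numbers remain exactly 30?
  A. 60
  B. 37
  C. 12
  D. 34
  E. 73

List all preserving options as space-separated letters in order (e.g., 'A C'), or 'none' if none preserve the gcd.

Old gcd = 30; gcd of others (without N[2]) = 30
New gcd for candidate v: gcd(30, v). Preserves old gcd iff gcd(30, v) = 30.
  Option A: v=60, gcd(30,60)=30 -> preserves
  Option B: v=37, gcd(30,37)=1 -> changes
  Option C: v=12, gcd(30,12)=6 -> changes
  Option D: v=34, gcd(30,34)=2 -> changes
  Option E: v=73, gcd(30,73)=1 -> changes

Answer: A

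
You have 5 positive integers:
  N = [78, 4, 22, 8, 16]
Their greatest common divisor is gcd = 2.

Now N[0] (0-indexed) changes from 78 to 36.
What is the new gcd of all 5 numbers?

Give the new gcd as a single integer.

Numbers: [78, 4, 22, 8, 16], gcd = 2
Change: index 0, 78 -> 36
gcd of the OTHER numbers (without index 0): gcd([4, 22, 8, 16]) = 2
New gcd = gcd(g_others, new_val) = gcd(2, 36) = 2

Answer: 2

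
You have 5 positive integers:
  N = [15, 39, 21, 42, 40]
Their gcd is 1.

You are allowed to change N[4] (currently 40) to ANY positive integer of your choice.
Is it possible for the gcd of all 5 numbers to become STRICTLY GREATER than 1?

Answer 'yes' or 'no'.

Current gcd = 1
gcd of all OTHER numbers (without N[4]=40): gcd([15, 39, 21, 42]) = 3
The new gcd after any change is gcd(3, new_value).
This can be at most 3.
Since 3 > old gcd 1, the gcd CAN increase (e.g., set N[4] = 3).

Answer: yes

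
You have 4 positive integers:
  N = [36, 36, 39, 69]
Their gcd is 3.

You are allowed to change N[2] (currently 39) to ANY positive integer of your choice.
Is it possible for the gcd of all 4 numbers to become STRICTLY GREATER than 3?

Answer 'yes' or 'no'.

Answer: no

Derivation:
Current gcd = 3
gcd of all OTHER numbers (without N[2]=39): gcd([36, 36, 69]) = 3
The new gcd after any change is gcd(3, new_value).
This can be at most 3.
Since 3 = old gcd 3, the gcd can only stay the same or decrease.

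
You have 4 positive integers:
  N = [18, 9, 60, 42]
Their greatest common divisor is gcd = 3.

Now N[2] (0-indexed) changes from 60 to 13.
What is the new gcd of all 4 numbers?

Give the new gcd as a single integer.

Numbers: [18, 9, 60, 42], gcd = 3
Change: index 2, 60 -> 13
gcd of the OTHER numbers (without index 2): gcd([18, 9, 42]) = 3
New gcd = gcd(g_others, new_val) = gcd(3, 13) = 1

Answer: 1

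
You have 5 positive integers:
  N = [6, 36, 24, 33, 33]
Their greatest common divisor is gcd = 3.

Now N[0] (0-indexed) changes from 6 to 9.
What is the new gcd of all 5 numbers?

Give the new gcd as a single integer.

Answer: 3

Derivation:
Numbers: [6, 36, 24, 33, 33], gcd = 3
Change: index 0, 6 -> 9
gcd of the OTHER numbers (without index 0): gcd([36, 24, 33, 33]) = 3
New gcd = gcd(g_others, new_val) = gcd(3, 9) = 3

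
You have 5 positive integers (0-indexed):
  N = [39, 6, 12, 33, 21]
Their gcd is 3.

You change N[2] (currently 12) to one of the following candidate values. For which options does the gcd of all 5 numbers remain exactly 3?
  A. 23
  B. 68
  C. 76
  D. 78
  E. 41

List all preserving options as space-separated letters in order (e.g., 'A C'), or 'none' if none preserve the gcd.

Answer: D

Derivation:
Old gcd = 3; gcd of others (without N[2]) = 3
New gcd for candidate v: gcd(3, v). Preserves old gcd iff gcd(3, v) = 3.
  Option A: v=23, gcd(3,23)=1 -> changes
  Option B: v=68, gcd(3,68)=1 -> changes
  Option C: v=76, gcd(3,76)=1 -> changes
  Option D: v=78, gcd(3,78)=3 -> preserves
  Option E: v=41, gcd(3,41)=1 -> changes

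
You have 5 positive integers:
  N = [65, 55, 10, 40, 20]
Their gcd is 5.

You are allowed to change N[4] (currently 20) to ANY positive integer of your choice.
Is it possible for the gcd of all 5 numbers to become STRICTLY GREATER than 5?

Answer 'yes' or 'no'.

Answer: no

Derivation:
Current gcd = 5
gcd of all OTHER numbers (without N[4]=20): gcd([65, 55, 10, 40]) = 5
The new gcd after any change is gcd(5, new_value).
This can be at most 5.
Since 5 = old gcd 5, the gcd can only stay the same or decrease.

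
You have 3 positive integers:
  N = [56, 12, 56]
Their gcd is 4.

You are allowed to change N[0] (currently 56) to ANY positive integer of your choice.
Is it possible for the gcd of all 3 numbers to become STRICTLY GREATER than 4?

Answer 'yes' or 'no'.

Answer: no

Derivation:
Current gcd = 4
gcd of all OTHER numbers (without N[0]=56): gcd([12, 56]) = 4
The new gcd after any change is gcd(4, new_value).
This can be at most 4.
Since 4 = old gcd 4, the gcd can only stay the same or decrease.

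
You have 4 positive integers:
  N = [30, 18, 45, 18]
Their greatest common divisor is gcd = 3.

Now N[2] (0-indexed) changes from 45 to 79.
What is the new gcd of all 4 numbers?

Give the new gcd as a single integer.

Numbers: [30, 18, 45, 18], gcd = 3
Change: index 2, 45 -> 79
gcd of the OTHER numbers (without index 2): gcd([30, 18, 18]) = 6
New gcd = gcd(g_others, new_val) = gcd(6, 79) = 1

Answer: 1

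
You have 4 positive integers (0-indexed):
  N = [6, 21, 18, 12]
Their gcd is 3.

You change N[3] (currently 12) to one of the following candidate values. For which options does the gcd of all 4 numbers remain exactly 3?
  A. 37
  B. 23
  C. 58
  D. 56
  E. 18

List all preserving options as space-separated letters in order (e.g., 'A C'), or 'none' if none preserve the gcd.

Old gcd = 3; gcd of others (without N[3]) = 3
New gcd for candidate v: gcd(3, v). Preserves old gcd iff gcd(3, v) = 3.
  Option A: v=37, gcd(3,37)=1 -> changes
  Option B: v=23, gcd(3,23)=1 -> changes
  Option C: v=58, gcd(3,58)=1 -> changes
  Option D: v=56, gcd(3,56)=1 -> changes
  Option E: v=18, gcd(3,18)=3 -> preserves

Answer: E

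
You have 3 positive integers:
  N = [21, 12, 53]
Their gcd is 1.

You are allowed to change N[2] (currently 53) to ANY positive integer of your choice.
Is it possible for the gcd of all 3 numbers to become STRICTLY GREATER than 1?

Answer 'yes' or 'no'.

Current gcd = 1
gcd of all OTHER numbers (without N[2]=53): gcd([21, 12]) = 3
The new gcd after any change is gcd(3, new_value).
This can be at most 3.
Since 3 > old gcd 1, the gcd CAN increase (e.g., set N[2] = 3).

Answer: yes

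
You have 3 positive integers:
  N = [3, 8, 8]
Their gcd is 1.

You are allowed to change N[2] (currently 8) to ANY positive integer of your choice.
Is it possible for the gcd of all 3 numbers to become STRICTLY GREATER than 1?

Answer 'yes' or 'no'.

Current gcd = 1
gcd of all OTHER numbers (without N[2]=8): gcd([3, 8]) = 1
The new gcd after any change is gcd(1, new_value).
This can be at most 1.
Since 1 = old gcd 1, the gcd can only stay the same or decrease.

Answer: no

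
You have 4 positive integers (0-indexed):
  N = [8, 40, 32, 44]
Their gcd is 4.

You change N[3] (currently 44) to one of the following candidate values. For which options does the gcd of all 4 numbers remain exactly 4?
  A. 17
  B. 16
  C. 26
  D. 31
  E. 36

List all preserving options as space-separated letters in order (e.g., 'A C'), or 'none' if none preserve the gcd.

Old gcd = 4; gcd of others (without N[3]) = 8
New gcd for candidate v: gcd(8, v). Preserves old gcd iff gcd(8, v) = 4.
  Option A: v=17, gcd(8,17)=1 -> changes
  Option B: v=16, gcd(8,16)=8 -> changes
  Option C: v=26, gcd(8,26)=2 -> changes
  Option D: v=31, gcd(8,31)=1 -> changes
  Option E: v=36, gcd(8,36)=4 -> preserves

Answer: E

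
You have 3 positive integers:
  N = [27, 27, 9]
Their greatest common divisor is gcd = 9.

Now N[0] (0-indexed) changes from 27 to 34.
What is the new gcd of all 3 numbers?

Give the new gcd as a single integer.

Numbers: [27, 27, 9], gcd = 9
Change: index 0, 27 -> 34
gcd of the OTHER numbers (without index 0): gcd([27, 9]) = 9
New gcd = gcd(g_others, new_val) = gcd(9, 34) = 1

Answer: 1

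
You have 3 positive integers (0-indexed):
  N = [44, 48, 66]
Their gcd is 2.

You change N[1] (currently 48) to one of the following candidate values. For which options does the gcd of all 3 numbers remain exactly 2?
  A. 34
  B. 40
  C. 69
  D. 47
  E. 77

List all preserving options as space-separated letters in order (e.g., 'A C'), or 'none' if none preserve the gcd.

Old gcd = 2; gcd of others (without N[1]) = 22
New gcd for candidate v: gcd(22, v). Preserves old gcd iff gcd(22, v) = 2.
  Option A: v=34, gcd(22,34)=2 -> preserves
  Option B: v=40, gcd(22,40)=2 -> preserves
  Option C: v=69, gcd(22,69)=1 -> changes
  Option D: v=47, gcd(22,47)=1 -> changes
  Option E: v=77, gcd(22,77)=11 -> changes

Answer: A B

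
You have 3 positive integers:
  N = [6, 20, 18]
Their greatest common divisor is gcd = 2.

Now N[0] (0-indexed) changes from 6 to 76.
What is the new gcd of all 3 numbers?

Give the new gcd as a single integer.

Numbers: [6, 20, 18], gcd = 2
Change: index 0, 6 -> 76
gcd of the OTHER numbers (without index 0): gcd([20, 18]) = 2
New gcd = gcd(g_others, new_val) = gcd(2, 76) = 2

Answer: 2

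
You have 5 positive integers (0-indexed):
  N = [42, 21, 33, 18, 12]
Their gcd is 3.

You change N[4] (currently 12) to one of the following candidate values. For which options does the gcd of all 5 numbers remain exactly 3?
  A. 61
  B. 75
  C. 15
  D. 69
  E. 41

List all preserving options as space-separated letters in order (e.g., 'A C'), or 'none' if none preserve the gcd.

Old gcd = 3; gcd of others (without N[4]) = 3
New gcd for candidate v: gcd(3, v). Preserves old gcd iff gcd(3, v) = 3.
  Option A: v=61, gcd(3,61)=1 -> changes
  Option B: v=75, gcd(3,75)=3 -> preserves
  Option C: v=15, gcd(3,15)=3 -> preserves
  Option D: v=69, gcd(3,69)=3 -> preserves
  Option E: v=41, gcd(3,41)=1 -> changes

Answer: B C D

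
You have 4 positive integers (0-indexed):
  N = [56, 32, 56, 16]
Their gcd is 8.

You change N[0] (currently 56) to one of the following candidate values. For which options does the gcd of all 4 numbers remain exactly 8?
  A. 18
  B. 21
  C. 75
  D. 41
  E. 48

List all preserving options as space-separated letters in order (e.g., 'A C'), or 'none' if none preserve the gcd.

Answer: E

Derivation:
Old gcd = 8; gcd of others (without N[0]) = 8
New gcd for candidate v: gcd(8, v). Preserves old gcd iff gcd(8, v) = 8.
  Option A: v=18, gcd(8,18)=2 -> changes
  Option B: v=21, gcd(8,21)=1 -> changes
  Option C: v=75, gcd(8,75)=1 -> changes
  Option D: v=41, gcd(8,41)=1 -> changes
  Option E: v=48, gcd(8,48)=8 -> preserves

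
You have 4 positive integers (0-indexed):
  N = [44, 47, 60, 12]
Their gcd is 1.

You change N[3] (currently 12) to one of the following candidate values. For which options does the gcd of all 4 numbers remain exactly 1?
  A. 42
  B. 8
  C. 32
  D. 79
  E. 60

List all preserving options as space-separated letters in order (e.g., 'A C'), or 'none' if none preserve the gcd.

Old gcd = 1; gcd of others (without N[3]) = 1
New gcd for candidate v: gcd(1, v). Preserves old gcd iff gcd(1, v) = 1.
  Option A: v=42, gcd(1,42)=1 -> preserves
  Option B: v=8, gcd(1,8)=1 -> preserves
  Option C: v=32, gcd(1,32)=1 -> preserves
  Option D: v=79, gcd(1,79)=1 -> preserves
  Option E: v=60, gcd(1,60)=1 -> preserves

Answer: A B C D E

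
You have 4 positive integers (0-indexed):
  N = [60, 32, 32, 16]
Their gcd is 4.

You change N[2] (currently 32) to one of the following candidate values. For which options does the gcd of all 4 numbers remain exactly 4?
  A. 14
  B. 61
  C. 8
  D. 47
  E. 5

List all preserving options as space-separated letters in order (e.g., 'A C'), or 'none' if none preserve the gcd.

Old gcd = 4; gcd of others (without N[2]) = 4
New gcd for candidate v: gcd(4, v). Preserves old gcd iff gcd(4, v) = 4.
  Option A: v=14, gcd(4,14)=2 -> changes
  Option B: v=61, gcd(4,61)=1 -> changes
  Option C: v=8, gcd(4,8)=4 -> preserves
  Option D: v=47, gcd(4,47)=1 -> changes
  Option E: v=5, gcd(4,5)=1 -> changes

Answer: C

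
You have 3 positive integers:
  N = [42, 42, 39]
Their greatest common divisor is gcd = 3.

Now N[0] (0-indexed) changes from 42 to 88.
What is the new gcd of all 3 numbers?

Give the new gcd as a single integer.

Numbers: [42, 42, 39], gcd = 3
Change: index 0, 42 -> 88
gcd of the OTHER numbers (without index 0): gcd([42, 39]) = 3
New gcd = gcd(g_others, new_val) = gcd(3, 88) = 1

Answer: 1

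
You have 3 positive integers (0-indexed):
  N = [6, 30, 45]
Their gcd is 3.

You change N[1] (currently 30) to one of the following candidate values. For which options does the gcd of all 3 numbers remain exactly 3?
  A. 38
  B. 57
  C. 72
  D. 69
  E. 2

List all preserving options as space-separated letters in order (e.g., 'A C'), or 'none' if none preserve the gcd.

Old gcd = 3; gcd of others (without N[1]) = 3
New gcd for candidate v: gcd(3, v). Preserves old gcd iff gcd(3, v) = 3.
  Option A: v=38, gcd(3,38)=1 -> changes
  Option B: v=57, gcd(3,57)=3 -> preserves
  Option C: v=72, gcd(3,72)=3 -> preserves
  Option D: v=69, gcd(3,69)=3 -> preserves
  Option E: v=2, gcd(3,2)=1 -> changes

Answer: B C D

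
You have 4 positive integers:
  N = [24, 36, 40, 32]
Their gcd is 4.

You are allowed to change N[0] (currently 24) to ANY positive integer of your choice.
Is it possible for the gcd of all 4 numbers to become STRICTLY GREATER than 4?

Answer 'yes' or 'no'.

Current gcd = 4
gcd of all OTHER numbers (without N[0]=24): gcd([36, 40, 32]) = 4
The new gcd after any change is gcd(4, new_value).
This can be at most 4.
Since 4 = old gcd 4, the gcd can only stay the same or decrease.

Answer: no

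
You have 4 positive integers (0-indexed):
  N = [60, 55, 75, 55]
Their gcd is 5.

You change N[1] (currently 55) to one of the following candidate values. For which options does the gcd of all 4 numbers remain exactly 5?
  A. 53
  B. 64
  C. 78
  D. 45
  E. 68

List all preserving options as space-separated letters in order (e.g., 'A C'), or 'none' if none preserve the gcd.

Old gcd = 5; gcd of others (without N[1]) = 5
New gcd for candidate v: gcd(5, v). Preserves old gcd iff gcd(5, v) = 5.
  Option A: v=53, gcd(5,53)=1 -> changes
  Option B: v=64, gcd(5,64)=1 -> changes
  Option C: v=78, gcd(5,78)=1 -> changes
  Option D: v=45, gcd(5,45)=5 -> preserves
  Option E: v=68, gcd(5,68)=1 -> changes

Answer: D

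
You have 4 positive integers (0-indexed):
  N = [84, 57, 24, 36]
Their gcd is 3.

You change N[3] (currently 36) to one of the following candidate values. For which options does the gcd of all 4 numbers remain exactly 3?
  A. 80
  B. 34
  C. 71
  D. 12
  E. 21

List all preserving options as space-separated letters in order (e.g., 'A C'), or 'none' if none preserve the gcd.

Answer: D E

Derivation:
Old gcd = 3; gcd of others (without N[3]) = 3
New gcd for candidate v: gcd(3, v). Preserves old gcd iff gcd(3, v) = 3.
  Option A: v=80, gcd(3,80)=1 -> changes
  Option B: v=34, gcd(3,34)=1 -> changes
  Option C: v=71, gcd(3,71)=1 -> changes
  Option D: v=12, gcd(3,12)=3 -> preserves
  Option E: v=21, gcd(3,21)=3 -> preserves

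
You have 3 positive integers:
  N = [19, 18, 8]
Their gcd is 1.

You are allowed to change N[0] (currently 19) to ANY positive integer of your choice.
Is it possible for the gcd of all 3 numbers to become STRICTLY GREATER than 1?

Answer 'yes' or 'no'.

Current gcd = 1
gcd of all OTHER numbers (without N[0]=19): gcd([18, 8]) = 2
The new gcd after any change is gcd(2, new_value).
This can be at most 2.
Since 2 > old gcd 1, the gcd CAN increase (e.g., set N[0] = 2).

Answer: yes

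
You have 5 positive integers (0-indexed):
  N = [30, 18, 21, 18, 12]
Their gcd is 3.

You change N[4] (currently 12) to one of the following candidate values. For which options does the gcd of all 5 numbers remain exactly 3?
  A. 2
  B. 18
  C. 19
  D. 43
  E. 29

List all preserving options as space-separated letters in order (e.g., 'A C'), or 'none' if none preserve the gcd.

Answer: B

Derivation:
Old gcd = 3; gcd of others (without N[4]) = 3
New gcd for candidate v: gcd(3, v). Preserves old gcd iff gcd(3, v) = 3.
  Option A: v=2, gcd(3,2)=1 -> changes
  Option B: v=18, gcd(3,18)=3 -> preserves
  Option C: v=19, gcd(3,19)=1 -> changes
  Option D: v=43, gcd(3,43)=1 -> changes
  Option E: v=29, gcd(3,29)=1 -> changes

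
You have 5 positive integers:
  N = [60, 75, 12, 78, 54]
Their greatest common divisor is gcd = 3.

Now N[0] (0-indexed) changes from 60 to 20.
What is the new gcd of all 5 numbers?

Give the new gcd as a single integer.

Answer: 1

Derivation:
Numbers: [60, 75, 12, 78, 54], gcd = 3
Change: index 0, 60 -> 20
gcd of the OTHER numbers (without index 0): gcd([75, 12, 78, 54]) = 3
New gcd = gcd(g_others, new_val) = gcd(3, 20) = 1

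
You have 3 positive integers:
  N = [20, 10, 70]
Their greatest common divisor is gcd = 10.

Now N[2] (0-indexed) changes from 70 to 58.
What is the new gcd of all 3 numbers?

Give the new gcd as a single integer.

Numbers: [20, 10, 70], gcd = 10
Change: index 2, 70 -> 58
gcd of the OTHER numbers (without index 2): gcd([20, 10]) = 10
New gcd = gcd(g_others, new_val) = gcd(10, 58) = 2

Answer: 2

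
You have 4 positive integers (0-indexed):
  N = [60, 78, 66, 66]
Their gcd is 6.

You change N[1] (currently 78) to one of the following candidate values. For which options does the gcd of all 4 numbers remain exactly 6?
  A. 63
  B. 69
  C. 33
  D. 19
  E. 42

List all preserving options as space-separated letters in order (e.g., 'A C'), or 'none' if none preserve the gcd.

Answer: E

Derivation:
Old gcd = 6; gcd of others (without N[1]) = 6
New gcd for candidate v: gcd(6, v). Preserves old gcd iff gcd(6, v) = 6.
  Option A: v=63, gcd(6,63)=3 -> changes
  Option B: v=69, gcd(6,69)=3 -> changes
  Option C: v=33, gcd(6,33)=3 -> changes
  Option D: v=19, gcd(6,19)=1 -> changes
  Option E: v=42, gcd(6,42)=6 -> preserves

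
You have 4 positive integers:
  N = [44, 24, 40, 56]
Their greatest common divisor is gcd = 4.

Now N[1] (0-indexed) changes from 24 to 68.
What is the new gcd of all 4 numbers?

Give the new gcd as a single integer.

Numbers: [44, 24, 40, 56], gcd = 4
Change: index 1, 24 -> 68
gcd of the OTHER numbers (without index 1): gcd([44, 40, 56]) = 4
New gcd = gcd(g_others, new_val) = gcd(4, 68) = 4

Answer: 4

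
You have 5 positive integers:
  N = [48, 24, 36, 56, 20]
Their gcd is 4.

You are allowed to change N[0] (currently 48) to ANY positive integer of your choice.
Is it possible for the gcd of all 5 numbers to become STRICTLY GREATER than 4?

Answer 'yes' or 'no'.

Answer: no

Derivation:
Current gcd = 4
gcd of all OTHER numbers (without N[0]=48): gcd([24, 36, 56, 20]) = 4
The new gcd after any change is gcd(4, new_value).
This can be at most 4.
Since 4 = old gcd 4, the gcd can only stay the same or decrease.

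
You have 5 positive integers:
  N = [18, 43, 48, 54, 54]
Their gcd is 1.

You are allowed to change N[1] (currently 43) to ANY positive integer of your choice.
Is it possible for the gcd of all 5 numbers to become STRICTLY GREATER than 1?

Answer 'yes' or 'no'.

Current gcd = 1
gcd of all OTHER numbers (without N[1]=43): gcd([18, 48, 54, 54]) = 6
The new gcd after any change is gcd(6, new_value).
This can be at most 6.
Since 6 > old gcd 1, the gcd CAN increase (e.g., set N[1] = 6).

Answer: yes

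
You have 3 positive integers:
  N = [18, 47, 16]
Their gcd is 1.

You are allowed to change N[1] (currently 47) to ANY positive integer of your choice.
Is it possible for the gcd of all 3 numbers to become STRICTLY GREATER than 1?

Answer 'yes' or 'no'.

Current gcd = 1
gcd of all OTHER numbers (without N[1]=47): gcd([18, 16]) = 2
The new gcd after any change is gcd(2, new_value).
This can be at most 2.
Since 2 > old gcd 1, the gcd CAN increase (e.g., set N[1] = 2).

Answer: yes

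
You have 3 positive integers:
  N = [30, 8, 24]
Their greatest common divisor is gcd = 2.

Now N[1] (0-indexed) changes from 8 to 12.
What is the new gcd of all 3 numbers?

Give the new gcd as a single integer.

Numbers: [30, 8, 24], gcd = 2
Change: index 1, 8 -> 12
gcd of the OTHER numbers (without index 1): gcd([30, 24]) = 6
New gcd = gcd(g_others, new_val) = gcd(6, 12) = 6

Answer: 6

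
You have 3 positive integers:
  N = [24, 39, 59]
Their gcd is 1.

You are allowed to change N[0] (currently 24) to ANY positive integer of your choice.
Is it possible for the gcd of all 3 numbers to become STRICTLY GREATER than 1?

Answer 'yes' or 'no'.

Answer: no

Derivation:
Current gcd = 1
gcd of all OTHER numbers (without N[0]=24): gcd([39, 59]) = 1
The new gcd after any change is gcd(1, new_value).
This can be at most 1.
Since 1 = old gcd 1, the gcd can only stay the same or decrease.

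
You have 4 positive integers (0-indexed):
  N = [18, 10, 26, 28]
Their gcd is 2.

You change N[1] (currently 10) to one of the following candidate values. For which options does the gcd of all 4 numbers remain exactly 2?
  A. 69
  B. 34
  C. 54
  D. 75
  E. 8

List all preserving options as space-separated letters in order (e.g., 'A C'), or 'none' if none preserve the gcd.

Old gcd = 2; gcd of others (without N[1]) = 2
New gcd for candidate v: gcd(2, v). Preserves old gcd iff gcd(2, v) = 2.
  Option A: v=69, gcd(2,69)=1 -> changes
  Option B: v=34, gcd(2,34)=2 -> preserves
  Option C: v=54, gcd(2,54)=2 -> preserves
  Option D: v=75, gcd(2,75)=1 -> changes
  Option E: v=8, gcd(2,8)=2 -> preserves

Answer: B C E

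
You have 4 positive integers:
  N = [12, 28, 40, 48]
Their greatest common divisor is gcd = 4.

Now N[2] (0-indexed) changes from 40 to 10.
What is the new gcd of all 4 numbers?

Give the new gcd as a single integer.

Numbers: [12, 28, 40, 48], gcd = 4
Change: index 2, 40 -> 10
gcd of the OTHER numbers (without index 2): gcd([12, 28, 48]) = 4
New gcd = gcd(g_others, new_val) = gcd(4, 10) = 2

Answer: 2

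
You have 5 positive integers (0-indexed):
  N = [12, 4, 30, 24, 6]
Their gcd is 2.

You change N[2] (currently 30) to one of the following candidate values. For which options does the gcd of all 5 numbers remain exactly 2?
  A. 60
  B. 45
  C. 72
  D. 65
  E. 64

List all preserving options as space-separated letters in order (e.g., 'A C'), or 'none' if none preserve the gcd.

Answer: A C E

Derivation:
Old gcd = 2; gcd of others (without N[2]) = 2
New gcd for candidate v: gcd(2, v). Preserves old gcd iff gcd(2, v) = 2.
  Option A: v=60, gcd(2,60)=2 -> preserves
  Option B: v=45, gcd(2,45)=1 -> changes
  Option C: v=72, gcd(2,72)=2 -> preserves
  Option D: v=65, gcd(2,65)=1 -> changes
  Option E: v=64, gcd(2,64)=2 -> preserves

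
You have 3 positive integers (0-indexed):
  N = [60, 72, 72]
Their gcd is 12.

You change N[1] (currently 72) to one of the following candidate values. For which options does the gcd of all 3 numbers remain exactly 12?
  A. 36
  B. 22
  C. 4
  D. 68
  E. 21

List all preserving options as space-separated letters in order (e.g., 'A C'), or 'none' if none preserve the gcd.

Old gcd = 12; gcd of others (without N[1]) = 12
New gcd for candidate v: gcd(12, v). Preserves old gcd iff gcd(12, v) = 12.
  Option A: v=36, gcd(12,36)=12 -> preserves
  Option B: v=22, gcd(12,22)=2 -> changes
  Option C: v=4, gcd(12,4)=4 -> changes
  Option D: v=68, gcd(12,68)=4 -> changes
  Option E: v=21, gcd(12,21)=3 -> changes

Answer: A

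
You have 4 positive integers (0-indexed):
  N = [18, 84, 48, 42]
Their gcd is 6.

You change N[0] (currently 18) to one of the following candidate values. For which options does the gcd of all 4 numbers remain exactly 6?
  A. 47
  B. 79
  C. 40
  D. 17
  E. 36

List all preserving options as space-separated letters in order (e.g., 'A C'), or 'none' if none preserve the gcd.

Old gcd = 6; gcd of others (without N[0]) = 6
New gcd for candidate v: gcd(6, v). Preserves old gcd iff gcd(6, v) = 6.
  Option A: v=47, gcd(6,47)=1 -> changes
  Option B: v=79, gcd(6,79)=1 -> changes
  Option C: v=40, gcd(6,40)=2 -> changes
  Option D: v=17, gcd(6,17)=1 -> changes
  Option E: v=36, gcd(6,36)=6 -> preserves

Answer: E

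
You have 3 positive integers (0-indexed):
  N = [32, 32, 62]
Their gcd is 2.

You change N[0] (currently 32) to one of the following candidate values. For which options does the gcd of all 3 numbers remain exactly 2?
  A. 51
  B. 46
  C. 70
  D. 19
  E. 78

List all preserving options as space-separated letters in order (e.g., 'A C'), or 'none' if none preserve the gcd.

Answer: B C E

Derivation:
Old gcd = 2; gcd of others (without N[0]) = 2
New gcd for candidate v: gcd(2, v). Preserves old gcd iff gcd(2, v) = 2.
  Option A: v=51, gcd(2,51)=1 -> changes
  Option B: v=46, gcd(2,46)=2 -> preserves
  Option C: v=70, gcd(2,70)=2 -> preserves
  Option D: v=19, gcd(2,19)=1 -> changes
  Option E: v=78, gcd(2,78)=2 -> preserves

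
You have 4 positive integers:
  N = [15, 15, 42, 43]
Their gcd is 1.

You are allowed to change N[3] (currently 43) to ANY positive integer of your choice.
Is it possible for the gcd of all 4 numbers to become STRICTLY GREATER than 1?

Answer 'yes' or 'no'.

Current gcd = 1
gcd of all OTHER numbers (without N[3]=43): gcd([15, 15, 42]) = 3
The new gcd after any change is gcd(3, new_value).
This can be at most 3.
Since 3 > old gcd 1, the gcd CAN increase (e.g., set N[3] = 3).

Answer: yes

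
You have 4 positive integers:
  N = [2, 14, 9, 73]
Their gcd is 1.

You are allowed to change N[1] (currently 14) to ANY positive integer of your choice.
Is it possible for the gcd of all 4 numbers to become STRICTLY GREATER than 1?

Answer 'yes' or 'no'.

Answer: no

Derivation:
Current gcd = 1
gcd of all OTHER numbers (without N[1]=14): gcd([2, 9, 73]) = 1
The new gcd after any change is gcd(1, new_value).
This can be at most 1.
Since 1 = old gcd 1, the gcd can only stay the same or decrease.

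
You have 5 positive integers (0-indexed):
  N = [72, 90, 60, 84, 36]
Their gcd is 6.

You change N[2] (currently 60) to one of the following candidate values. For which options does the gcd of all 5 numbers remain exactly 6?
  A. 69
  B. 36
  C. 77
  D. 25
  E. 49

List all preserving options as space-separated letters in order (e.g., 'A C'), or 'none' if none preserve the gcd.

Old gcd = 6; gcd of others (without N[2]) = 6
New gcd for candidate v: gcd(6, v). Preserves old gcd iff gcd(6, v) = 6.
  Option A: v=69, gcd(6,69)=3 -> changes
  Option B: v=36, gcd(6,36)=6 -> preserves
  Option C: v=77, gcd(6,77)=1 -> changes
  Option D: v=25, gcd(6,25)=1 -> changes
  Option E: v=49, gcd(6,49)=1 -> changes

Answer: B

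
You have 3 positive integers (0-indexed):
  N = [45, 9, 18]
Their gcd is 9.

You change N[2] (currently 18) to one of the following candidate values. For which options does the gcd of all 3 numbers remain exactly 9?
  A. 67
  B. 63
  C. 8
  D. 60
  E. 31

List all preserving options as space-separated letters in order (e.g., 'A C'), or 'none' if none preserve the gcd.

Answer: B

Derivation:
Old gcd = 9; gcd of others (without N[2]) = 9
New gcd for candidate v: gcd(9, v). Preserves old gcd iff gcd(9, v) = 9.
  Option A: v=67, gcd(9,67)=1 -> changes
  Option B: v=63, gcd(9,63)=9 -> preserves
  Option C: v=8, gcd(9,8)=1 -> changes
  Option D: v=60, gcd(9,60)=3 -> changes
  Option E: v=31, gcd(9,31)=1 -> changes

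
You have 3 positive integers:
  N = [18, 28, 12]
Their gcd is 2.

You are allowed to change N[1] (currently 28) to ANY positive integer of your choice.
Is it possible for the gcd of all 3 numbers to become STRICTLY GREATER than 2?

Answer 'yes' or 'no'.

Current gcd = 2
gcd of all OTHER numbers (without N[1]=28): gcd([18, 12]) = 6
The new gcd after any change is gcd(6, new_value).
This can be at most 6.
Since 6 > old gcd 2, the gcd CAN increase (e.g., set N[1] = 6).

Answer: yes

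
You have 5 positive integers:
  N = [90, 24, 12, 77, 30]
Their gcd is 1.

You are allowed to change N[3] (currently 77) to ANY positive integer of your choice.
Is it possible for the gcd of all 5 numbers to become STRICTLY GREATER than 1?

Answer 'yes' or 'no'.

Answer: yes

Derivation:
Current gcd = 1
gcd of all OTHER numbers (without N[3]=77): gcd([90, 24, 12, 30]) = 6
The new gcd after any change is gcd(6, new_value).
This can be at most 6.
Since 6 > old gcd 1, the gcd CAN increase (e.g., set N[3] = 6).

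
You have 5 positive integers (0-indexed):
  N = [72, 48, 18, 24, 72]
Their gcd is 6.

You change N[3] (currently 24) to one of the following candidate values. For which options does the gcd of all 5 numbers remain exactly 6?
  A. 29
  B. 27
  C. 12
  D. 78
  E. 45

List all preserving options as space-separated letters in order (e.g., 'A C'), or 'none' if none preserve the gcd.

Answer: C D

Derivation:
Old gcd = 6; gcd of others (without N[3]) = 6
New gcd for candidate v: gcd(6, v). Preserves old gcd iff gcd(6, v) = 6.
  Option A: v=29, gcd(6,29)=1 -> changes
  Option B: v=27, gcd(6,27)=3 -> changes
  Option C: v=12, gcd(6,12)=6 -> preserves
  Option D: v=78, gcd(6,78)=6 -> preserves
  Option E: v=45, gcd(6,45)=3 -> changes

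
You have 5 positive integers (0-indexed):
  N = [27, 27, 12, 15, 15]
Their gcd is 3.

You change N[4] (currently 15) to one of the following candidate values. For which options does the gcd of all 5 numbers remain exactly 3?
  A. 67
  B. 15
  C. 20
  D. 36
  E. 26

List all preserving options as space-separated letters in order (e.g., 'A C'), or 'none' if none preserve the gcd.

Old gcd = 3; gcd of others (without N[4]) = 3
New gcd for candidate v: gcd(3, v). Preserves old gcd iff gcd(3, v) = 3.
  Option A: v=67, gcd(3,67)=1 -> changes
  Option B: v=15, gcd(3,15)=3 -> preserves
  Option C: v=20, gcd(3,20)=1 -> changes
  Option D: v=36, gcd(3,36)=3 -> preserves
  Option E: v=26, gcd(3,26)=1 -> changes

Answer: B D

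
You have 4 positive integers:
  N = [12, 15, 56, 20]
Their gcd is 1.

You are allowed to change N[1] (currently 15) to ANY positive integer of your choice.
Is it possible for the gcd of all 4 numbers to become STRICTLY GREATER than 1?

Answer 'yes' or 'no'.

Current gcd = 1
gcd of all OTHER numbers (without N[1]=15): gcd([12, 56, 20]) = 4
The new gcd after any change is gcd(4, new_value).
This can be at most 4.
Since 4 > old gcd 1, the gcd CAN increase (e.g., set N[1] = 4).

Answer: yes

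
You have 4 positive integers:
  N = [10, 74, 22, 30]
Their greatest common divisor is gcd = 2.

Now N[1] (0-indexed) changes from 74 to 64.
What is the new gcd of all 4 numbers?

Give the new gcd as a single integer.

Answer: 2

Derivation:
Numbers: [10, 74, 22, 30], gcd = 2
Change: index 1, 74 -> 64
gcd of the OTHER numbers (without index 1): gcd([10, 22, 30]) = 2
New gcd = gcd(g_others, new_val) = gcd(2, 64) = 2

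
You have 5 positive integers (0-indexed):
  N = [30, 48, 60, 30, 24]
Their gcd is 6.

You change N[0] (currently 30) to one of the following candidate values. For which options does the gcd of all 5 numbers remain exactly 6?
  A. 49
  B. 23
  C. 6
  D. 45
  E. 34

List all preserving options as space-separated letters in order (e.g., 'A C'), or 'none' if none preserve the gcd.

Old gcd = 6; gcd of others (without N[0]) = 6
New gcd for candidate v: gcd(6, v). Preserves old gcd iff gcd(6, v) = 6.
  Option A: v=49, gcd(6,49)=1 -> changes
  Option B: v=23, gcd(6,23)=1 -> changes
  Option C: v=6, gcd(6,6)=6 -> preserves
  Option D: v=45, gcd(6,45)=3 -> changes
  Option E: v=34, gcd(6,34)=2 -> changes

Answer: C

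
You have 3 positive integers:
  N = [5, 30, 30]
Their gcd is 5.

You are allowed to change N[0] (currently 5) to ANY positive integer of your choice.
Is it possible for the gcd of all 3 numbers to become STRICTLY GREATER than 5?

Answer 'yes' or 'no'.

Answer: yes

Derivation:
Current gcd = 5
gcd of all OTHER numbers (without N[0]=5): gcd([30, 30]) = 30
The new gcd after any change is gcd(30, new_value).
This can be at most 30.
Since 30 > old gcd 5, the gcd CAN increase (e.g., set N[0] = 30).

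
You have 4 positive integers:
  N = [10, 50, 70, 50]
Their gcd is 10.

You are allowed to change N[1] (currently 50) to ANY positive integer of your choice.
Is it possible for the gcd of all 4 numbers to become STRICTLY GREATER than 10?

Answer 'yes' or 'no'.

Answer: no

Derivation:
Current gcd = 10
gcd of all OTHER numbers (without N[1]=50): gcd([10, 70, 50]) = 10
The new gcd after any change is gcd(10, new_value).
This can be at most 10.
Since 10 = old gcd 10, the gcd can only stay the same or decrease.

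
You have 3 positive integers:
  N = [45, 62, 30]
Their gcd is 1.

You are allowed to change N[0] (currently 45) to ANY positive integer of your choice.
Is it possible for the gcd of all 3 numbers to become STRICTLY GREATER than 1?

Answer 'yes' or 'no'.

Current gcd = 1
gcd of all OTHER numbers (without N[0]=45): gcd([62, 30]) = 2
The new gcd after any change is gcd(2, new_value).
This can be at most 2.
Since 2 > old gcd 1, the gcd CAN increase (e.g., set N[0] = 2).

Answer: yes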